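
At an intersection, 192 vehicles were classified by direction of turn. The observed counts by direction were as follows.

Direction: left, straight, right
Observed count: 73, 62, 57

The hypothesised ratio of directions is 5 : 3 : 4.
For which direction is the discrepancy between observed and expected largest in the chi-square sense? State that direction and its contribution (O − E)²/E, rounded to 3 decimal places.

straight, 4.083

Ratio total = 12. Expected counts: 192×5/12 = 80, 192×3/12 = 48, 192×4/12 = 64.
cat           O        E   (O−E)²/E
left         73       80     0.6125
straight     62       48     4.0833
right        57       64     0.7656
The largest term is for straight: 4.083.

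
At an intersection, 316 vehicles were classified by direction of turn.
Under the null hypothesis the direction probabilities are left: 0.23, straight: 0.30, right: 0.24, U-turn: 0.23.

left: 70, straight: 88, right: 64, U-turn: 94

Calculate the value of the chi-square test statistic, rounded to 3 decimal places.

Expected counts E_i = n·p_i: 316×0.23 = 72.68, 316×0.30 = 94.8, 316×0.24 = 75.84, 316×0.23 = 72.68.
χ² = (70−72.68)²/72.68 + (88−94.8)²/94.8 + (64−75.84)²/75.84 + (94−72.68)²/72.68
   = 0.0988 + 0.4878 + 1.8484 + 6.2540
Sum = 8.689

8.689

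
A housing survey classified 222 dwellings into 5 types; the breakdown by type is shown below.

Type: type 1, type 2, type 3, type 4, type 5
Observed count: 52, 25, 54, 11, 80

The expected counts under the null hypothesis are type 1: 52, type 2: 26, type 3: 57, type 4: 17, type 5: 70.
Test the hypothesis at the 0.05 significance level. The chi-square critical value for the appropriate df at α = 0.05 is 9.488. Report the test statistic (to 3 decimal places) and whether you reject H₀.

3.743; do not reject

cat         O        E   (O−E)²/E
type 1     52       52     0.0000
type 2     25       26     0.0385
type 3     54       57     0.1579
type 4     11       17     2.1176
type 5     80       70     1.4286
Sum = 3.743
df = 4. Since 3.743 < 9.488, we do not reject H₀.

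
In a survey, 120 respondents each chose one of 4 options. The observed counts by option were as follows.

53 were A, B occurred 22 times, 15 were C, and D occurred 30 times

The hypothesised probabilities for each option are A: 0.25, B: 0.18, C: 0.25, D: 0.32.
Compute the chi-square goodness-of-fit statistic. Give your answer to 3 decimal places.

26.978

Expected counts E_i = n·p_i: 120×0.25 = 30, 120×0.18 = 21.6, 120×0.25 = 30, 120×0.32 = 38.4.
cat         O        E   (O−E)²/E
A          53       30    17.6333
B          22     21.6     0.0074
C          15       30     7.5000
D          30     38.4     1.8375
Sum = 26.978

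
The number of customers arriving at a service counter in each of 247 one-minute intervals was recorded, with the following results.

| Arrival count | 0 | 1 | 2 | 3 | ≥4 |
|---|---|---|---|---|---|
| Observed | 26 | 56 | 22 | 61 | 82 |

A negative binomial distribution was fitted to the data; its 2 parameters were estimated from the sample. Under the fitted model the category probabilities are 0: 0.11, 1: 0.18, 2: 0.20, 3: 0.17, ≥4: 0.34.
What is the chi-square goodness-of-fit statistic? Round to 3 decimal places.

26.896

Expected counts E_i = n·p_i: 247×0.11 = 27.17, 247×0.18 = 44.46, 247×0.20 = 49.4, 247×0.17 = 41.99, 247×0.34 = 83.98.
0: (26 − 27.17)²/27.17 = 1.3689/27.17 = 0.0504
1: (56 − 44.46)²/44.46 = 133.1716/44.46 = 2.9953
2: (22 − 49.4)²/49.4 = 750.76/49.4 = 15.1976
3: (61 − 41.99)²/41.99 = 361.3801/41.99 = 8.6063
≥4: (82 − 83.98)²/83.98 = 3.9204/83.98 = 0.0467
Sum = 26.896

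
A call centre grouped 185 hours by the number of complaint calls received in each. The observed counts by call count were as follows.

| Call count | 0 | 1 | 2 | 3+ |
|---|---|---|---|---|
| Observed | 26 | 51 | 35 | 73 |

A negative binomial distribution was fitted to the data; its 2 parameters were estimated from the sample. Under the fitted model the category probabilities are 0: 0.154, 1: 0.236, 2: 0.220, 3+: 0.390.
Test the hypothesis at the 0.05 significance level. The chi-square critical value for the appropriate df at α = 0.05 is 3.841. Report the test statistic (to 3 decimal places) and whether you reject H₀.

2.260; do not reject

Expected counts E_i = n·p_i: 185×0.154 = 28.49, 185×0.236 = 43.66, 185×0.220 = 40.7, 185×0.390 = 72.15.
0: (26 − 28.49)²/28.49 = 6.2001/28.49 = 0.2176
1: (51 − 43.66)²/43.66 = 53.8756/43.66 = 1.2340
2: (35 − 40.7)²/40.7 = 32.49/40.7 = 0.7983
3+: (73 − 72.15)²/72.15 = 0.7225/72.15 = 0.0100
Sum = 2.260
df = 1. Since 2.260 < 3.841, we do not reject H₀.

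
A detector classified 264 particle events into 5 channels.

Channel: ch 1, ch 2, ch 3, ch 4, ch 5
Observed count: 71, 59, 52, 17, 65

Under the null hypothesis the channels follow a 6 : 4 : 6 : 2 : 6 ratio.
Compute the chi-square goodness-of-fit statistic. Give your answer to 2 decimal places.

9.61

Ratio total = 24. Expected counts: 264×6/24 = 66, 264×4/24 = 44, 264×6/24 = 66, 264×2/24 = 22, 264×6/24 = 66.
ch 1: (71 − 66)²/66 = 25/66 = 0.379
ch 2: (59 − 44)²/44 = 225/44 = 5.114
ch 3: (52 − 66)²/66 = 196/66 = 2.970
ch 4: (17 − 22)²/22 = 25/22 = 1.136
ch 5: (65 − 66)²/66 = 1/66 = 0.015
Sum = 9.61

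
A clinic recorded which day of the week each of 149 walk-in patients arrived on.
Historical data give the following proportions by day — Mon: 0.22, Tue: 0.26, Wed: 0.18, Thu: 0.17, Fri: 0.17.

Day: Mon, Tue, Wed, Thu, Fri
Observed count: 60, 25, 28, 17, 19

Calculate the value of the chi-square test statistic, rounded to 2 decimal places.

31.85

Expected counts E_i = n·p_i: 149×0.22 = 32.78, 149×0.26 = 38.74, 149×0.18 = 26.82, 149×0.17 = 25.33, 149×0.17 = 25.33.
χ² = (60−32.78)²/32.78 + (25−38.74)²/38.74 + (28−26.82)²/26.82 + (17−25.33)²/25.33 + (19−25.33)²/25.33
   = 22.603 + 4.873 + 0.052 + 2.739 + 1.582
Sum = 31.85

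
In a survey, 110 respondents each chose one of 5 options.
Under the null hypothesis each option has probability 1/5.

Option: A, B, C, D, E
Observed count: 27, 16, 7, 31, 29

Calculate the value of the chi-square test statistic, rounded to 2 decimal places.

Under H₀ each category has probability 1/5, so each expected count is 110/5 = 22.
A: (27 − 22)²/22 = 25/22 = 1.136
B: (16 − 22)²/22 = 36/22 = 1.636
C: (7 − 22)²/22 = 225/22 = 10.227
D: (31 − 22)²/22 = 81/22 = 3.682
E: (29 − 22)²/22 = 49/22 = 2.227
Sum = 18.91

18.91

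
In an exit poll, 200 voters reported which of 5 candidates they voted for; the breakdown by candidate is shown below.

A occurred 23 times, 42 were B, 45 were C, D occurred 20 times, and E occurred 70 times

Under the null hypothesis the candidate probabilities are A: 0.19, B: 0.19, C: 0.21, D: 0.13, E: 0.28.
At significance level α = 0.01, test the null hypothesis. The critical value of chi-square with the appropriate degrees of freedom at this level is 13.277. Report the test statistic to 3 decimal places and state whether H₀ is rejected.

11.441; do not reject

Expected counts E_i = n·p_i: 200×0.19 = 38, 200×0.19 = 38, 200×0.21 = 42, 200×0.13 = 26, 200×0.28 = 56.
A: (23 − 38)²/38 = 225/38 = 5.9211
B: (42 − 38)²/38 = 16/38 = 0.4211
C: (45 − 42)²/42 = 9/42 = 0.2143
D: (20 − 26)²/26 = 36/26 = 1.3846
E: (70 − 56)²/56 = 196/56 = 3.5000
Sum = 11.441
df = 4. Since 11.441 < 13.277, we do not reject H₀.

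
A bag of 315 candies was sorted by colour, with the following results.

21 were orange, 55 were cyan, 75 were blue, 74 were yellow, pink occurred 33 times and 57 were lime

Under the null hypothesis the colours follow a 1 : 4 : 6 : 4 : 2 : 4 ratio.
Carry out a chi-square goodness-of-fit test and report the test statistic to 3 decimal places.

9.033

Ratio total = 21. Expected counts: 315×1/21 = 15, 315×4/21 = 60, 315×6/21 = 90, 315×4/21 = 60, 315×2/21 = 30, 315×4/21 = 60.
χ² = (21−15)²/15 + (55−60)²/60 + (75−90)²/90 + (74−60)²/60 + (33−30)²/30 + (57−60)²/60
   = 2.4000 + 0.4167 + 2.5000 + 3.2667 + 0.3000 + 0.1500
Sum = 9.033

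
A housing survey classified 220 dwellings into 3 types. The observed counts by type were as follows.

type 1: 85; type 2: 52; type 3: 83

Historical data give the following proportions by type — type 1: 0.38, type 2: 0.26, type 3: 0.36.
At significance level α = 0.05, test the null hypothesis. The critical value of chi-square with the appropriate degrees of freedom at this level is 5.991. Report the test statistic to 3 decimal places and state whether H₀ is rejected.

Expected counts E_i = n·p_i: 220×0.38 = 83.6, 220×0.26 = 57.2, 220×0.36 = 79.2.
χ² = (85−83.6)²/83.6 + (52−57.2)²/57.2 + (83−79.2)²/79.2
   = 0.0234 + 0.4727 + 0.1823
Sum = 0.678
df = 2. Since 0.678 < 5.991, we do not reject H₀.

0.678; do not reject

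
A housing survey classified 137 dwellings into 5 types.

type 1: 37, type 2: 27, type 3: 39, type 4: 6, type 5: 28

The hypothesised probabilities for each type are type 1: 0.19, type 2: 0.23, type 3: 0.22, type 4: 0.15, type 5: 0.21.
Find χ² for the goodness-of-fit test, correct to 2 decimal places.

18.20

Expected counts E_i = n·p_i: 137×0.19 = 26.03, 137×0.23 = 31.51, 137×0.22 = 30.14, 137×0.15 = 20.55, 137×0.21 = 28.77.
type 1: (37 − 26.03)²/26.03 = 120.3409/26.03 = 4.623
type 2: (27 − 31.51)²/31.51 = 20.3401/31.51 = 0.646
type 3: (39 − 30.14)²/30.14 = 78.4996/30.14 = 2.604
type 4: (6 − 20.55)²/20.55 = 211.7025/20.55 = 10.302
type 5: (28 − 28.77)²/28.77 = 0.5929/28.77 = 0.021
Sum = 18.20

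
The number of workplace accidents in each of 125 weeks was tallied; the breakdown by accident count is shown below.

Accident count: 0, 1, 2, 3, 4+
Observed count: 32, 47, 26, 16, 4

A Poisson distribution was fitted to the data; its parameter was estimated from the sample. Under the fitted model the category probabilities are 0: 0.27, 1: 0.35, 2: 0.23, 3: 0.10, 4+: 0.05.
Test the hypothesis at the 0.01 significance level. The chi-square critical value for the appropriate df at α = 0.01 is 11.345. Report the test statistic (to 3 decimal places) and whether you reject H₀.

2.385; do not reject

Expected counts E_i = n·p_i: 125×0.27 = 33.75, 125×0.35 = 43.75, 125×0.23 = 28.75, 125×0.10 = 12.5, 125×0.05 = 6.25.
cat         O        E   (O−E)²/E
0          32    33.75     0.0907
1          47    43.75     0.2414
2          26    28.75     0.2630
3          16     12.5     0.9800
4+          4     6.25     0.8100
Sum = 2.385
df = 3. Since 2.385 < 11.345, we do not reject H₀.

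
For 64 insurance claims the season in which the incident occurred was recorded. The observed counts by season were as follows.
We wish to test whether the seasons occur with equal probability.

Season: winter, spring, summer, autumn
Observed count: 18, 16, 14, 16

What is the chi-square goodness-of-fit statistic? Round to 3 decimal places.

Under H₀ each category has probability 1/4, so each expected count is 64/4 = 16.
winter: (18 − 16)²/16 = 4/16 = 0.2500
spring: (16 − 16)²/16 = 0/16 = 0.0000
summer: (14 − 16)²/16 = 4/16 = 0.2500
autumn: (16 − 16)²/16 = 0/16 = 0.0000
Sum = 0.500

0.500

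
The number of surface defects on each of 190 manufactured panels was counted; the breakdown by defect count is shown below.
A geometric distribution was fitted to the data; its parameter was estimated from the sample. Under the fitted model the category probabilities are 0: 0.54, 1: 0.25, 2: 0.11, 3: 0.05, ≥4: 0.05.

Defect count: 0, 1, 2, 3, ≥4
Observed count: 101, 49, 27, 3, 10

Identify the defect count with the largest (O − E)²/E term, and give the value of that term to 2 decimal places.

Expected counts E_i = n·p_i: 190×0.54 = 102.6, 190×0.25 = 47.5, 190×0.11 = 20.9, 190×0.05 = 9.5, 190×0.05 = 9.5.
cat         O        E   (O−E)²/E
0         101    102.6      0.025
1          49     47.5      0.047
2          27     20.9      1.780
3           3      9.5      4.447
≥4         10      9.5      0.026
The largest term is for 3: 4.45.

3, 4.45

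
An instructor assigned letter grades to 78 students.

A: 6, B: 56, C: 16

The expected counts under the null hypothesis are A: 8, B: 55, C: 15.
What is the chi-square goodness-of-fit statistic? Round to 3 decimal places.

0.585

χ² = (6−8)²/8 + (56−55)²/55 + (16−15)²/15
   = 0.5000 + 0.0182 + 0.0667
Sum = 0.585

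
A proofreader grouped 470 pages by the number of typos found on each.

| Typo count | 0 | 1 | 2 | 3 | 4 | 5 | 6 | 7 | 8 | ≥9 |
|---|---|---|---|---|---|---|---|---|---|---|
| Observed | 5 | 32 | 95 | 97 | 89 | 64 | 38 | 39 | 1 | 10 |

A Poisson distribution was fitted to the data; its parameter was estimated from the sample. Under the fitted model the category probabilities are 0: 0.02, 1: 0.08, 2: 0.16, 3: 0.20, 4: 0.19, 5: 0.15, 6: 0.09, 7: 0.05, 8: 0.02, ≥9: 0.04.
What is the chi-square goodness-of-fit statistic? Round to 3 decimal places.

31.089

Expected counts E_i = n·p_i: 470×0.02 = 9.4, 470×0.08 = 37.6, 470×0.16 = 75.2, 470×0.20 = 94, 470×0.19 = 89.3, 470×0.15 = 70.5, 470×0.09 = 42.3, 470×0.05 = 23.5, 470×0.02 = 9.4, 470×0.04 = 18.8.
χ² = (5−9.4)²/9.4 + (32−37.6)²/37.6 + (95−75.2)²/75.2 + (97−94)²/94 + (89−89.3)²/89.3 + (64−70.5)²/70.5 + (38−42.3)²/42.3 + (39−23.5)²/23.5 + (1−9.4)²/9.4 + (10−18.8)²/18.8
   = 2.0596 + 0.8340 + 5.2133 + 0.0957 + 0.0010 + 0.5993 + 0.4371 + 10.2234 + 7.5064 + 4.1191
Sum = 31.089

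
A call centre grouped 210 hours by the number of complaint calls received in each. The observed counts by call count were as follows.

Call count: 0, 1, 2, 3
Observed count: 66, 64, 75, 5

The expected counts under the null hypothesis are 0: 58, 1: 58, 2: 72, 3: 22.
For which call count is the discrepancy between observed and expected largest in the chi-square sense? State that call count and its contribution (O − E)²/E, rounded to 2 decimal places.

0: (66 − 58)²/58 = 64/58 = 1.103
1: (64 − 58)²/58 = 36/58 = 0.621
2: (75 − 72)²/72 = 9/72 = 0.125
3: (5 − 22)²/22 = 289/22 = 13.136
The largest term is for 3: 13.14.

3, 13.14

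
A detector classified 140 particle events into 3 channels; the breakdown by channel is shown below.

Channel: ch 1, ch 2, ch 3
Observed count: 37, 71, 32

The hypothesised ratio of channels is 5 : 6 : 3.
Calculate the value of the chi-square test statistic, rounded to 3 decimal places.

5.530

Ratio total = 14. Expected counts: 140×5/14 = 50, 140×6/14 = 60, 140×3/14 = 30.
ch 1: (37 − 50)²/50 = 169/50 = 3.3800
ch 2: (71 − 60)²/60 = 121/60 = 2.0167
ch 3: (32 − 30)²/30 = 4/30 = 0.1333
Sum = 5.530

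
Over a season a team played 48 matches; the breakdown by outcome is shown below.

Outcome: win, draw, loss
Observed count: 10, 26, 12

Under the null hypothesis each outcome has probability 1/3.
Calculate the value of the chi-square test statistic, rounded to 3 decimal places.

9.500

Under H₀ each category has probability 1/3, so each expected count is 48/3 = 16.
win: (10 − 16)²/16 = 36/16 = 2.2500
draw: (26 − 16)²/16 = 100/16 = 6.2500
loss: (12 − 16)²/16 = 16/16 = 1.0000
Sum = 9.500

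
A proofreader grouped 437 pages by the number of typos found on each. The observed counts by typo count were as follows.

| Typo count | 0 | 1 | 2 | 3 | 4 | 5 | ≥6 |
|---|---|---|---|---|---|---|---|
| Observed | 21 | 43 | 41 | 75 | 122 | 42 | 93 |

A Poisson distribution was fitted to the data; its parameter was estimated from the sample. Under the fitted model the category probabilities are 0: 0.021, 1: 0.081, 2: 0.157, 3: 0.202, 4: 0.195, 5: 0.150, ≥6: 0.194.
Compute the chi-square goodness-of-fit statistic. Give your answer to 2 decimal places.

55.11

Expected counts E_i = n·p_i: 437×0.021 = 9.177, 437×0.081 = 35.397, 437×0.157 = 68.609, 437×0.202 = 88.274, 437×0.195 = 85.215, 437×0.150 = 65.55, 437×0.194 = 84.778.
cat         O        E   (O−E)²/E
0          21    9.177     15.232
1          43   35.397      1.633
2          41   68.609     11.110
3          75   88.274      1.996
4         122   85.215     15.879
5          42    65.55      8.461
≥6         93   84.778      0.797
Sum = 55.11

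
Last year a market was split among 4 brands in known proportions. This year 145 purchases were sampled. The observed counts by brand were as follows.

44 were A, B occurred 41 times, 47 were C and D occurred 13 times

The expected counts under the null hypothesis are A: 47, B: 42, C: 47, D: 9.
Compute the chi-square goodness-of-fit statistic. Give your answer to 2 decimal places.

χ² = (44−47)²/47 + (41−42)²/42 + (47−47)²/47 + (13−9)²/9
   = 0.191 + 0.024 + 0.000 + 1.778
Sum = 1.99

1.99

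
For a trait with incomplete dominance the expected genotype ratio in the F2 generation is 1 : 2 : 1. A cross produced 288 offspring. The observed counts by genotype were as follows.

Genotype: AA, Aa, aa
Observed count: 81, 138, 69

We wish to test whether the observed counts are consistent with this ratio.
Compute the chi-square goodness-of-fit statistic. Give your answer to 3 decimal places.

Ratio total = 4. Expected counts: 288×1/4 = 72, 288×2/4 = 144, 288×1/4 = 72.
AA: (81 − 72)²/72 = 81/72 = 1.1250
Aa: (138 − 144)²/144 = 36/144 = 0.2500
aa: (69 − 72)²/72 = 9/72 = 0.1250
Sum = 1.500

1.500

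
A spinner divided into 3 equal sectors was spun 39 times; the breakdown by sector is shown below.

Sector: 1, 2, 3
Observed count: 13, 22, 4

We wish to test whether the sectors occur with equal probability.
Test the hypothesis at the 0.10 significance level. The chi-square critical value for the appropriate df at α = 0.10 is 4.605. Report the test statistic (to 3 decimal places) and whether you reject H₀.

Under H₀ each category has probability 1/3, so each expected count is 39/3 = 13.
χ² = (13−13)²/13 + (22−13)²/13 + (4−13)²/13
   = 0.0000 + 6.2308 + 6.2308
Sum = 12.462
df = 2. Since 12.462 > 4.605, we reject H₀.

12.462; reject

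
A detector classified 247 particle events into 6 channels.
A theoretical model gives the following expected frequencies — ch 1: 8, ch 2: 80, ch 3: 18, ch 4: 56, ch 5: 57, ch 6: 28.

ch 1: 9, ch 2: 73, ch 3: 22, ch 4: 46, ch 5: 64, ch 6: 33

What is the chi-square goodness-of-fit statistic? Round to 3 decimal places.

5.165

χ² = (9−8)²/8 + (73−80)²/80 + (22−18)²/18 + (46−56)²/56 + (64−57)²/57 + (33−28)²/28
   = 0.1250 + 0.6125 + 0.8889 + 1.7857 + 0.8596 + 0.8929
Sum = 5.165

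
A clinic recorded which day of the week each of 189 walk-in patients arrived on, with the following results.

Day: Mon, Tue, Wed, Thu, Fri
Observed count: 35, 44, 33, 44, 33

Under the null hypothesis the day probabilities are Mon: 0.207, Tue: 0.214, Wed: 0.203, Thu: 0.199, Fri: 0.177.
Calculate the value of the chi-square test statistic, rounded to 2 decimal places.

2.59

Expected counts E_i = n·p_i: 189×0.207 = 39.123, 189×0.214 = 40.446, 189×0.203 = 38.367, 189×0.199 = 37.611, 189×0.177 = 33.453.
χ² = (35−39.123)²/39.123 + (44−40.446)²/40.446 + (33−38.367)²/38.367 + (44−37.611)²/37.611 + (33−33.453)²/33.453
   = 0.435 + 0.312 + 0.751 + 1.085 + 0.006
Sum = 2.59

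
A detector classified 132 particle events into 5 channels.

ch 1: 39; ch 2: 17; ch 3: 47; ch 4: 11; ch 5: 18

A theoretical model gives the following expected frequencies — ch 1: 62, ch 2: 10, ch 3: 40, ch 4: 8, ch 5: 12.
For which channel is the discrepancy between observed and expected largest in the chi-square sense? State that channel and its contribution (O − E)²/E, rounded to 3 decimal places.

ch 1, 8.532

cat         O        E   (O−E)²/E
ch 1       39       62     8.5323
ch 2       17       10     4.9000
ch 3       47       40     1.2250
ch 4       11        8     1.1250
ch 5       18       12     3.0000
The largest term is for ch 1: 8.532.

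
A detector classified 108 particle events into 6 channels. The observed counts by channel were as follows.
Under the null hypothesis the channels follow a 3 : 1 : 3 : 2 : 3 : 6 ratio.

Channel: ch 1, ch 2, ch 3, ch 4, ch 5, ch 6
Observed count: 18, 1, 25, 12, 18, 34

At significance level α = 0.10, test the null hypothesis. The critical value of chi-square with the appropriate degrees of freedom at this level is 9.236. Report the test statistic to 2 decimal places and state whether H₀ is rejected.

7.00; do not reject

Ratio total = 18. Expected counts: 108×3/18 = 18, 108×1/18 = 6, 108×3/18 = 18, 108×2/18 = 12, 108×3/18 = 18, 108×6/18 = 36.
χ² = (18−18)²/18 + (1−6)²/6 + (25−18)²/18 + (12−12)²/12 + (18−18)²/18 + (34−36)²/36
   = 0.000 + 4.167 + 2.722 + 0.000 + 0.000 + 0.111
Sum = 7.00
df = 5. Since 7.00 < 9.236, we do not reject H₀.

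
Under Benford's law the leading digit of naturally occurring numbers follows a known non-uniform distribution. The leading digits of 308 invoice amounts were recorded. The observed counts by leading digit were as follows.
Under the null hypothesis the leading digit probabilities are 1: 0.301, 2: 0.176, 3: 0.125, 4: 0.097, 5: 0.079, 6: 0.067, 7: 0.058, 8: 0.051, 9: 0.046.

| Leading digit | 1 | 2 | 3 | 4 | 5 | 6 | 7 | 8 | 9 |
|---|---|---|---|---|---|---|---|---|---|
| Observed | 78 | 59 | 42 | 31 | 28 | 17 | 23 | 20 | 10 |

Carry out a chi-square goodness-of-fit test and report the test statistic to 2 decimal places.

8.19

Expected counts E_i = n·p_i: 308×0.301 = 92.708, 308×0.176 = 54.208, 308×0.125 = 38.5, 308×0.097 = 29.876, 308×0.079 = 24.332, 308×0.067 = 20.636, 308×0.058 = 17.864, 308×0.051 = 15.708, 308×0.046 = 14.168.
χ² = (78−92.708)²/92.708 + (59−54.208)²/54.208 + (42−38.5)²/38.5 + (31−29.876)²/29.876 + (28−24.332)²/24.332 + (17−20.636)²/20.636 + (23−17.864)²/17.864 + (20−15.708)²/15.708 + (10−14.168)²/14.168
   = 2.333 + 0.424 + 0.318 + 0.042 + 0.553 + 0.641 + 1.477 + 1.173 + 1.226
Sum = 8.19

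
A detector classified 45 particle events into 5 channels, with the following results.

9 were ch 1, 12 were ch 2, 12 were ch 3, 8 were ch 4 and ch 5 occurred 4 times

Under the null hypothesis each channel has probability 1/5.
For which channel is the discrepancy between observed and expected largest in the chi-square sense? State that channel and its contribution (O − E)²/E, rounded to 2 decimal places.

Expected count for each of the 5 categories: 45/5 = 9.
cat         O        E   (O−E)²/E
ch 1        9        9      0.000
ch 2       12        9      1.000
ch 3       12        9      1.000
ch 4        8        9      0.111
ch 5        4        9      2.778
The largest term is for ch 5: 2.78.

ch 5, 2.78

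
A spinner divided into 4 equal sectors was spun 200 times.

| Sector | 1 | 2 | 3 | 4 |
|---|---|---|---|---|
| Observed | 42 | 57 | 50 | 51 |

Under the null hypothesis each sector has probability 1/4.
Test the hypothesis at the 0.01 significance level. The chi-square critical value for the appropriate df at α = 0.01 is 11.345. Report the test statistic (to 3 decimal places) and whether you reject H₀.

2.280; do not reject

Under H₀ each category has probability 1/4, so each expected count is 200/4 = 50.
χ² = (42−50)²/50 + (57−50)²/50 + (50−50)²/50 + (51−50)²/50
   = 1.2800 + 0.9800 + 0.0000 + 0.0200
Sum = 2.280
df = 3. Since 2.280 < 11.345, we do not reject H₀.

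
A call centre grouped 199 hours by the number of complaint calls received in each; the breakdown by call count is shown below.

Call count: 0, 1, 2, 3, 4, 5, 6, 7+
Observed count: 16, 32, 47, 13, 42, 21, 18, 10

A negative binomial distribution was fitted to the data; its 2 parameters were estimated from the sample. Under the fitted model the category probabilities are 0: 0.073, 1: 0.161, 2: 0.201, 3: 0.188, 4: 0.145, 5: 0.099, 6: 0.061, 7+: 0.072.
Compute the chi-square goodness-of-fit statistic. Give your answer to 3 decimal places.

Expected counts E_i = n·p_i: 199×0.073 = 14.527, 199×0.161 = 32.039, 199×0.201 = 39.999, 199×0.188 = 37.412, 199×0.145 = 28.855, 199×0.099 = 19.701, 199×0.061 = 12.139, 199×0.072 = 14.328.
0: (16 − 14.527)²/14.527 = 2.169729/14.527 = 0.1494
1: (32 − 32.039)²/32.039 = 0.001521/32.039 = 0.0000
2: (47 − 39.999)²/39.999 = 49.014001/39.999 = 1.2254
3: (13 − 37.412)²/37.412 = 595.945744/37.412 = 15.9293
4: (42 − 28.855)²/28.855 = 172.791025/28.855 = 5.9883
5: (21 − 19.701)²/19.701 = 1.687401/19.701 = 0.0857
6: (18 − 12.139)²/12.139 = 34.351321/12.139 = 2.8298
7+: (10 − 14.328)²/14.328 = 18.731584/14.328 = 1.3073
Sum = 27.515

27.515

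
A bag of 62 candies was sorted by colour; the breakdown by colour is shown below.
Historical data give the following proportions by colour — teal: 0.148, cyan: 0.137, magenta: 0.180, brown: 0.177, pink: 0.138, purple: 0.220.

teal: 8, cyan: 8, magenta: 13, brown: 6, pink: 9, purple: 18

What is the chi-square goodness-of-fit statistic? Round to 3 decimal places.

4.154

Expected counts E_i = n·p_i: 62×0.148 = 9.176, 62×0.137 = 8.494, 62×0.180 = 11.16, 62×0.177 = 10.974, 62×0.138 = 8.556, 62×0.220 = 13.64.
teal: (8 − 9.176)²/9.176 = 1.382976/9.176 = 0.1507
cyan: (8 − 8.494)²/8.494 = 0.244036/8.494 = 0.0287
magenta: (13 − 11.16)²/11.16 = 3.3856/11.16 = 0.3034
brown: (6 − 10.974)²/10.974 = 24.740676/10.974 = 2.2545
pink: (9 − 8.556)²/8.556 = 0.197136/8.556 = 0.0230
purple: (18 − 13.64)²/13.64 = 19.0096/13.64 = 1.3937
Sum = 4.154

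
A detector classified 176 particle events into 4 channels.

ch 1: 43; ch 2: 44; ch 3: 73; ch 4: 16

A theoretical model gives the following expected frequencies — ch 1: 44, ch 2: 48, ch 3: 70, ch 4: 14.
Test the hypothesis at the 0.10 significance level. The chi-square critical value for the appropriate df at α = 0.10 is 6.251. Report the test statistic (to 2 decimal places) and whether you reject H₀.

ch 1: (43 − 44)²/44 = 1/44 = 0.023
ch 2: (44 − 48)²/48 = 16/48 = 0.333
ch 3: (73 − 70)²/70 = 9/70 = 0.129
ch 4: (16 − 14)²/14 = 4/14 = 0.286
Sum = 0.77
df = 3. Since 0.77 < 6.251, we do not reject H₀.

0.77; do not reject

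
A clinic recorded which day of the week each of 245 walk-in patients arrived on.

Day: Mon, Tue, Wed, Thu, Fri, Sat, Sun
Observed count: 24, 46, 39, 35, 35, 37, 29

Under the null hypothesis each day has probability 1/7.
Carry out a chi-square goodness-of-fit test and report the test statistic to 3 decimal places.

8.514

Under H₀ each category has probability 1/7, so each expected count is 245/7 = 35.
Mon: (24 − 35)²/35 = 121/35 = 3.4571
Tue: (46 − 35)²/35 = 121/35 = 3.4571
Wed: (39 − 35)²/35 = 16/35 = 0.4571
Thu: (35 − 35)²/35 = 0/35 = 0.0000
Fri: (35 − 35)²/35 = 0/35 = 0.0000
Sat: (37 − 35)²/35 = 4/35 = 0.1143
Sun: (29 − 35)²/35 = 36/35 = 1.0286
Sum = 8.514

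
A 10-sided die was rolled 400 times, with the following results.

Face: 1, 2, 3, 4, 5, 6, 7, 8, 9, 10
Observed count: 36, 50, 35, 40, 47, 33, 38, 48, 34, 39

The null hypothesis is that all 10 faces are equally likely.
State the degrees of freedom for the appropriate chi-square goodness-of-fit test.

There are k = 10 categories and no parameters were estimated from the data, so df = 10 − 1 = 9.

9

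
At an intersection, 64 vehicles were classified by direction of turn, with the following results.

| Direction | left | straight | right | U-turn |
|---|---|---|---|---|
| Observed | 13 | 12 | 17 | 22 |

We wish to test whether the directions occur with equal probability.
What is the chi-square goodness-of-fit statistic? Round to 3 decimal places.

Under H₀ each category has probability 1/4, so each expected count is 64/4 = 16.
χ² = (13−16)²/16 + (12−16)²/16 + (17−16)²/16 + (22−16)²/16
   = 0.5625 + 1.0000 + 0.0625 + 2.2500
Sum = 3.875

3.875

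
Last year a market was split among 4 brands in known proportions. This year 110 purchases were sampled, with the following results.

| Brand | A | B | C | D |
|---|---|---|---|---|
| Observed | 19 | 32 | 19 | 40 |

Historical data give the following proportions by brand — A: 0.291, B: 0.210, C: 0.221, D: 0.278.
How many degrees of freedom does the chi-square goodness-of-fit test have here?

3

There are k = 4 categories and no parameters were estimated from the data, so df = 4 − 1 = 3.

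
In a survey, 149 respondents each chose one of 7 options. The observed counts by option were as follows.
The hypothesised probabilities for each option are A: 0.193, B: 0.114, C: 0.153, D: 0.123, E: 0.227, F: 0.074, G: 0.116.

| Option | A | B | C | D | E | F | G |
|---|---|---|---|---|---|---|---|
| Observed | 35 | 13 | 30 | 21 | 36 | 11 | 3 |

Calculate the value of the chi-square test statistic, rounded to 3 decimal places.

Expected counts E_i = n·p_i: 149×0.193 = 28.757, 149×0.114 = 16.986, 149×0.153 = 22.797, 149×0.123 = 18.327, 149×0.227 = 33.823, 149×0.074 = 11.026, 149×0.116 = 17.284.
cat         O        E   (O−E)²/E
A          35   28.757     1.3553
B          13   16.986     0.9354
C          30   22.797     2.2759
D          21   18.327     0.3899
E          36   33.823     0.1401
F          11   11.026     0.0001
G           3   17.284    11.8047
Sum = 16.901

16.901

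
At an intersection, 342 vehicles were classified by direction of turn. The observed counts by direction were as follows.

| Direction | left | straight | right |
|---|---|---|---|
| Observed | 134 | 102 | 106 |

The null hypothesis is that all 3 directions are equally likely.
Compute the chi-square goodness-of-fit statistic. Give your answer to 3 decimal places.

Under H₀ each category has probability 1/3, so each expected count is 342/3 = 114.
cat           O        E   (O−E)²/E
left        134      114     3.5088
straight    102      114     1.2632
right       106      114     0.5614
Sum = 5.333

5.333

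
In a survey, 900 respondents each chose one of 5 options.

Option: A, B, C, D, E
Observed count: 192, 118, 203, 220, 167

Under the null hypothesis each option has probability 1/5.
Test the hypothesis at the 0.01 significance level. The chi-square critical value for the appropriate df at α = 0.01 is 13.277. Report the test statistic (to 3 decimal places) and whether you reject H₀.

Under H₀ each category has probability 1/5, so each expected count is 900/5 = 180.
A: (192 − 180)²/180 = 144/180 = 0.8000
B: (118 − 180)²/180 = 3844/180 = 21.3556
C: (203 − 180)²/180 = 529/180 = 2.9389
D: (220 − 180)²/180 = 1600/180 = 8.8889
E: (167 − 180)²/180 = 169/180 = 0.9389
Sum = 34.922
df = 4. Since 34.922 > 13.277, we reject H₀.

34.922; reject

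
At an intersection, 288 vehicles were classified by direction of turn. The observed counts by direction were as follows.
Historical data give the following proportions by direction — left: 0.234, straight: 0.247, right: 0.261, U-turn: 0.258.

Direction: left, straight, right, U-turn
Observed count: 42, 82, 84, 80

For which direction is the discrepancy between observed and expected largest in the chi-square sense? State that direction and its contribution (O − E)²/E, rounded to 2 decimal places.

Expected counts E_i = n·p_i: 288×0.234 = 67.392, 288×0.247 = 71.136, 288×0.261 = 75.168, 288×0.258 = 74.304.
cat           O        E   (O−E)²/E
left         42   67.392      9.567
straight     82   71.136      1.659
right        84   75.168      1.038
U-turn       80   74.304      0.437
The largest term is for left: 9.57.

left, 9.57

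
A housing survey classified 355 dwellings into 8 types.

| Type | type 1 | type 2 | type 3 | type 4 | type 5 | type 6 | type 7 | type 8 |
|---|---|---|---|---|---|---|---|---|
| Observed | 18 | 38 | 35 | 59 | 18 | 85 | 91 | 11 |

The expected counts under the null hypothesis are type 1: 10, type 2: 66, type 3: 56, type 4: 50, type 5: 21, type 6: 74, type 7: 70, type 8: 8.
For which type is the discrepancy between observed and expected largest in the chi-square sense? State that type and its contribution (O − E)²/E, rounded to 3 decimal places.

type 2, 11.879

type 1: (18 − 10)²/10 = 64/10 = 6.4000
type 2: (38 − 66)²/66 = 784/66 = 11.8788
type 3: (35 − 56)²/56 = 441/56 = 7.8750
type 4: (59 − 50)²/50 = 81/50 = 1.6200
type 5: (18 − 21)²/21 = 9/21 = 0.4286
type 6: (85 − 74)²/74 = 121/74 = 1.6351
type 7: (91 − 70)²/70 = 441/70 = 6.3000
type 8: (11 − 8)²/8 = 9/8 = 1.1250
The largest term is for type 2: 11.879.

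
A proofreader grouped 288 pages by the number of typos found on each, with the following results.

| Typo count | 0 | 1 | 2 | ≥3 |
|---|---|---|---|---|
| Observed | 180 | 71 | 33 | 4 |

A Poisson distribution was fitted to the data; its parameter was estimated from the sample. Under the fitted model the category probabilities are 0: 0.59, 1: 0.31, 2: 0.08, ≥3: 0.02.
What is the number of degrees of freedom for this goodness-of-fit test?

There are k = 4 categories and 1 parameter estimated from the data, so df = 4 − 1 − 1 = 2.

2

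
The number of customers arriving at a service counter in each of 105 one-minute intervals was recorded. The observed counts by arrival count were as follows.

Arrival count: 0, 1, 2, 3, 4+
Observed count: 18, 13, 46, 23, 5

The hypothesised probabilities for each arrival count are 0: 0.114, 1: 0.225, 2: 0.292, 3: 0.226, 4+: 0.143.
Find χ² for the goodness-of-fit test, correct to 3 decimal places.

Expected counts E_i = n·p_i: 105×0.114 = 11.97, 105×0.225 = 23.625, 105×0.292 = 30.66, 105×0.226 = 23.73, 105×0.143 = 15.015.
χ² = (18−11.97)²/11.97 + (13−23.625)²/23.625 + (46−30.66)²/30.66 + (23−23.73)²/23.73 + (5−15.015)²/15.015
   = 3.0377 + 4.7784 + 7.6750 + 0.0225 + 6.6800
Sum = 22.194

22.194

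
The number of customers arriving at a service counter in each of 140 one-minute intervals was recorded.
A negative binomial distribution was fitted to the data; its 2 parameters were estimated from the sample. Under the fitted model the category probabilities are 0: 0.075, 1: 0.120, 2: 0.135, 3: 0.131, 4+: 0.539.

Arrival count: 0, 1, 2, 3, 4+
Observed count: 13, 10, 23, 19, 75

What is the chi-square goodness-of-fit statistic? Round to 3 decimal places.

Expected counts E_i = n·p_i: 140×0.075 = 10.5, 140×0.120 = 16.8, 140×0.135 = 18.9, 140×0.131 = 18.34, 140×0.539 = 75.46.
χ² = (13−10.5)²/10.5 + (10−16.8)²/16.8 + (23−18.9)²/18.9 + (19−18.34)²/18.34 + (75−75.46)²/75.46
   = 0.5952 + 2.7524 + 0.8894 + 0.0238 + 0.0028
Sum = 4.264

4.264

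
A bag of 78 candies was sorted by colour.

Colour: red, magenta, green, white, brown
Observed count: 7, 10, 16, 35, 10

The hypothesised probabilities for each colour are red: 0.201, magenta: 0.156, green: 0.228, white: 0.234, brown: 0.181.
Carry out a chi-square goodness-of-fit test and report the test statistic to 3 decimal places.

21.938

Expected counts E_i = n·p_i: 78×0.201 = 15.678, 78×0.156 = 12.168, 78×0.228 = 17.784, 78×0.234 = 18.252, 78×0.181 = 14.118.
cat          O        E   (O−E)²/E
red          7   15.678     4.8034
magenta     10   12.168     0.3863
green       16   17.784     0.1790
white       35   18.252    15.3679
brown       10   14.118     1.2012
Sum = 21.938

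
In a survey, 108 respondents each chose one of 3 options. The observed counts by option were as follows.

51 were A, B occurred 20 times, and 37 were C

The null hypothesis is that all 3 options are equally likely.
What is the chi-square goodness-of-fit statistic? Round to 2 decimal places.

13.39

Under H₀ each category has probability 1/3, so each expected count is 108/3 = 36.
A: (51 − 36)²/36 = 225/36 = 6.250
B: (20 − 36)²/36 = 256/36 = 7.111
C: (37 − 36)²/36 = 1/36 = 0.028
Sum = 13.39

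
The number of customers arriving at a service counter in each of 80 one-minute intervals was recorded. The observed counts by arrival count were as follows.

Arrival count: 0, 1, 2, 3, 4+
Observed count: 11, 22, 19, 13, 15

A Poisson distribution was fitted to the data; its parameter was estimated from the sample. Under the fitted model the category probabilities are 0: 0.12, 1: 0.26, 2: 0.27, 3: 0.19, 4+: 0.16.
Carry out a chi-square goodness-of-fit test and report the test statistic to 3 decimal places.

Expected counts E_i = n·p_i: 80×0.12 = 9.6, 80×0.26 = 20.8, 80×0.27 = 21.6, 80×0.19 = 15.2, 80×0.16 = 12.8.
0: (11 − 9.6)²/9.6 = 1.96/9.6 = 0.2042
1: (22 − 20.8)²/20.8 = 1.44/20.8 = 0.0692
2: (19 − 21.6)²/21.6 = 6.76/21.6 = 0.3130
3: (13 − 15.2)²/15.2 = 4.84/15.2 = 0.3184
4+: (15 − 12.8)²/12.8 = 4.84/12.8 = 0.3781
Sum = 1.283

1.283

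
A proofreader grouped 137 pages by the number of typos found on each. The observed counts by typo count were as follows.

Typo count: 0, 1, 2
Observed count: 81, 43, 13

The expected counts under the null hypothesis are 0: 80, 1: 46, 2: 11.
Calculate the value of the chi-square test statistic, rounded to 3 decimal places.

0.572

cat         O        E   (O−E)²/E
0          81       80     0.0125
1          43       46     0.1957
2          13       11     0.3636
Sum = 0.572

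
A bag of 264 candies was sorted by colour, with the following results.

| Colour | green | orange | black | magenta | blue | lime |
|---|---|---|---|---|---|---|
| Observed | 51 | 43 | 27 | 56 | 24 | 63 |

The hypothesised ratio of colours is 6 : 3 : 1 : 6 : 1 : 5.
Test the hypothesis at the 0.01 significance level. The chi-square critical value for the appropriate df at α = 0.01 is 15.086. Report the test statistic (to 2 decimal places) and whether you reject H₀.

Ratio total = 22. Expected counts: 264×6/22 = 72, 264×3/22 = 36, 264×1/22 = 12, 264×6/22 = 72, 264×1/22 = 12, 264×5/22 = 60.
χ² = (51−72)²/72 + (43−36)²/36 + (27−12)²/12 + (56−72)²/72 + (24−12)²/12 + (63−60)²/60
   = 6.125 + 1.361 + 18.750 + 3.556 + 12.000 + 0.150
Sum = 41.94
df = 5. Since 41.94 > 15.086, we reject H₀.

41.94; reject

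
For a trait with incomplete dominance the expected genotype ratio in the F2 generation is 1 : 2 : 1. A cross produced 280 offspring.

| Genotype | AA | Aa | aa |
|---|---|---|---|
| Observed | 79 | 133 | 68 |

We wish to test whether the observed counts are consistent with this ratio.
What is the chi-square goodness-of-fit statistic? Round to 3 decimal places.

1.564

Ratio total = 4. Expected counts: 280×1/4 = 70, 280×2/4 = 140, 280×1/4 = 70.
χ² = (79−70)²/70 + (133−140)²/140 + (68−70)²/70
   = 1.1571 + 0.3500 + 0.0571
Sum = 1.564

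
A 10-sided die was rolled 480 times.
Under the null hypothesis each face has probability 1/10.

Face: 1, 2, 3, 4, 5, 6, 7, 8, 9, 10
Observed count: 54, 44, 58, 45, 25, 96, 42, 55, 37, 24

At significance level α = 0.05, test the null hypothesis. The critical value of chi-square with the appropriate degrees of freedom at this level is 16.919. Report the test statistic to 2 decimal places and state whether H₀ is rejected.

78.67; reject

Expected count for each of the 10 categories: 480/10 = 48.
χ² = (54−48)²/48 + (44−48)²/48 + (58−48)²/48 + (45−48)²/48 + (25−48)²/48 + (96−48)²/48 + (42−48)²/48 + (55−48)²/48 + (37−48)²/48 + (24−48)²/48
   = 0.750 + 0.333 + 2.083 + 0.188 + 11.021 + 48.000 + 0.750 + 1.021 + 2.521 + 12.000
Sum = 78.67
df = 9. Since 78.67 > 16.919, we reject H₀.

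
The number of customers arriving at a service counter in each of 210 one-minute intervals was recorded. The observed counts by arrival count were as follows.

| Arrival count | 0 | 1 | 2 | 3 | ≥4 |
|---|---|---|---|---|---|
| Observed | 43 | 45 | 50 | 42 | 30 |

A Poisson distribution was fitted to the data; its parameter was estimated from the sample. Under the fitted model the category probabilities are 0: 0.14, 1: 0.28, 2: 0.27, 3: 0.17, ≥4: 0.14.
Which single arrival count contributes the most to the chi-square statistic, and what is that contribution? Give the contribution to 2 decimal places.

0, 6.29

Expected counts E_i = n·p_i: 210×0.14 = 29.4, 210×0.28 = 58.8, 210×0.27 = 56.7, 210×0.17 = 35.7, 210×0.14 = 29.4.
0: (43 − 29.4)²/29.4 = 184.96/29.4 = 6.291
1: (45 − 58.8)²/58.8 = 190.44/58.8 = 3.239
2: (50 − 56.7)²/56.7 = 44.89/56.7 = 0.792
3: (42 − 35.7)²/35.7 = 39.69/35.7 = 1.112
≥4: (30 − 29.4)²/29.4 = 0.36/29.4 = 0.012
The largest term is for 0: 6.29.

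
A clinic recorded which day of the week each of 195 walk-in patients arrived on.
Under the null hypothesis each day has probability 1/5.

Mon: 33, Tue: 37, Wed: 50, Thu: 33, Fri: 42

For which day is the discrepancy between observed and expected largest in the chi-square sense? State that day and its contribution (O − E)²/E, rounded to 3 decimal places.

Wed, 3.103

Expected count for each of the 5 categories: 195/5 = 39.
Mon: (33 − 39)²/39 = 36/39 = 0.9231
Tue: (37 − 39)²/39 = 4/39 = 0.1026
Wed: (50 − 39)²/39 = 121/39 = 3.1026
Thu: (33 − 39)²/39 = 36/39 = 0.9231
Fri: (42 − 39)²/39 = 9/39 = 0.2308
The largest term is for Wed: 3.103.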